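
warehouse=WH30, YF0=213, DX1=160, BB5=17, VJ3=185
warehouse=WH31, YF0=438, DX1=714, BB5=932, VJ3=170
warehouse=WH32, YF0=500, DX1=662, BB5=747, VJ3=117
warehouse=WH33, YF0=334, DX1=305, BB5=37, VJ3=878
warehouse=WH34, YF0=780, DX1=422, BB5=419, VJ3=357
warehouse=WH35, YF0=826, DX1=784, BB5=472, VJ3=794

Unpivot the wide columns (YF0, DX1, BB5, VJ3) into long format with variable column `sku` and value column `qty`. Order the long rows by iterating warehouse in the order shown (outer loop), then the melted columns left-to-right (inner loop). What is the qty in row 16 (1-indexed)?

24 rows total (6 × 4). Row 16: index ⌊(16-1)/4⌋ = 3 into warehouse → WH33; (16-1) mod 4 = 3 into the melted columns → VJ3.
So row 16 is (WH33, VJ3, 878); qty = 878.

878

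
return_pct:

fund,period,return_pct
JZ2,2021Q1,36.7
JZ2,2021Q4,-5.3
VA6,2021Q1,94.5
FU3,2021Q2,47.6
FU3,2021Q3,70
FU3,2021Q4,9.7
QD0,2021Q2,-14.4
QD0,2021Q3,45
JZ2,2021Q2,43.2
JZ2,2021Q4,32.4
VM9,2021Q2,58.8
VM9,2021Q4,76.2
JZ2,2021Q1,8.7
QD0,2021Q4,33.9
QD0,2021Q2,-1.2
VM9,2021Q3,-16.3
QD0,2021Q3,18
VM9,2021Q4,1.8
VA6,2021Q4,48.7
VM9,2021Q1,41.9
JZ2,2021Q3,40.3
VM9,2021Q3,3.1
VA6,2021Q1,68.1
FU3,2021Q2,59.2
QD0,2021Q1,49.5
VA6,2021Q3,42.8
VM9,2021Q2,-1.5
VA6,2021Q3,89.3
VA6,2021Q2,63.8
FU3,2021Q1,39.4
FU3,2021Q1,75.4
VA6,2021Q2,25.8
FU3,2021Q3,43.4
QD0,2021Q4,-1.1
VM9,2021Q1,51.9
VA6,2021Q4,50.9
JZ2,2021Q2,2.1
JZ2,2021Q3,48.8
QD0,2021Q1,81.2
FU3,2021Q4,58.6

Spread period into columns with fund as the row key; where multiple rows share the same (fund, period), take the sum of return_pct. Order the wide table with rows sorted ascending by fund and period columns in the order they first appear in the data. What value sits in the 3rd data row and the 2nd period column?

With rows sorted ascending by fund, row 3 is fund=QD0. period columns in first-appearance order: 2021Q1, 2021Q4, 2021Q2, 2021Q3; column 2 is 2021Q4.
Long rows with fund=QD0, period=2021Q4: 33.9 + -1.1 = 32.8.

32.8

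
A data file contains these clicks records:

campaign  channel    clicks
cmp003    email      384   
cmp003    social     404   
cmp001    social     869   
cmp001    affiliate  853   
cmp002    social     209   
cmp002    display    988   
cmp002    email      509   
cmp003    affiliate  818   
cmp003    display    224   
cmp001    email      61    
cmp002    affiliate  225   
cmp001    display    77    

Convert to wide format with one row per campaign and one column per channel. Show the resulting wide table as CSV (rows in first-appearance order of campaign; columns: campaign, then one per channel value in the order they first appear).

campaign,email,social,affiliate,display
cmp003,384,404,818,224
cmp001,61,869,853,77
cmp002,509,209,225,988

Columns: campaign plus the 4 distinct channel values (email, social, affiliate, display).
For example, row cmp003 column email takes clicks=384 from the long row (cmp003, email).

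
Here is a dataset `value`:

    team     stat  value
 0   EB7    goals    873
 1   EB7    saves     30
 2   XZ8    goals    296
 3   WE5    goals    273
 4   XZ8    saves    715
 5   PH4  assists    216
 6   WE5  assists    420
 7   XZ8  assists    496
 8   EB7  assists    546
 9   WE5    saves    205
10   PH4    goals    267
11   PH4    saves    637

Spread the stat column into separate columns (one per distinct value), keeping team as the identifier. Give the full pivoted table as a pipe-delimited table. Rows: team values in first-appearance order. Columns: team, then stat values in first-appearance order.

Columns: team plus the 3 distinct stat values (goals, saves, assists).
For example, row EB7 column goals takes value=873 from the long row (EB7, goals).

| team | goals | saves | assists |
| EB7 | 873 | 30 | 546 |
| XZ8 | 296 | 715 | 496 |
| WE5 | 273 | 205 | 420 |
| PH4 | 267 | 637 | 216 |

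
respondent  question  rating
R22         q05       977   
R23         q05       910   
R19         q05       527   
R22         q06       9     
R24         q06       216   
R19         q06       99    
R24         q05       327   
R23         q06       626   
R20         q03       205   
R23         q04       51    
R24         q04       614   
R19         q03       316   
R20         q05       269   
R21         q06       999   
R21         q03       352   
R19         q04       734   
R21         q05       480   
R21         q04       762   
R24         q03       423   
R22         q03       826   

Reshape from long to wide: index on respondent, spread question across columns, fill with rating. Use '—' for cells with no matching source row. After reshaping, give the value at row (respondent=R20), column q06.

—

No long-format row has respondent=R20 and question=q06, so the cell is —.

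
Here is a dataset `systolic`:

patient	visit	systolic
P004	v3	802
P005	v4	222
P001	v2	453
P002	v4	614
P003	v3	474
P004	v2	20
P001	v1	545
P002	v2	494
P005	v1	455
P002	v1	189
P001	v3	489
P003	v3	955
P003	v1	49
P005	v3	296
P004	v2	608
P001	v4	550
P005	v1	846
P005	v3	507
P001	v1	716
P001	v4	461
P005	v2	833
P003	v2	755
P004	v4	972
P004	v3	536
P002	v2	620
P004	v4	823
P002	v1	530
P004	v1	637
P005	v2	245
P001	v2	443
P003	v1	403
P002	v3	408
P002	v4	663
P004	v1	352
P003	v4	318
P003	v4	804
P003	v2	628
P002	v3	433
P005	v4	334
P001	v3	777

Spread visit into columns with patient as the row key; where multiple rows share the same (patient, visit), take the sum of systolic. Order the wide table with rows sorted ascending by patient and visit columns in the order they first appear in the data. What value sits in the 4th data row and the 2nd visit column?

1795

With rows sorted ascending by patient, row 4 is patient=P004. visit columns in first-appearance order: v3, v4, v2, v1; column 2 is v4.
Long rows with patient=P004, visit=v4: 972 + 823 = 1795.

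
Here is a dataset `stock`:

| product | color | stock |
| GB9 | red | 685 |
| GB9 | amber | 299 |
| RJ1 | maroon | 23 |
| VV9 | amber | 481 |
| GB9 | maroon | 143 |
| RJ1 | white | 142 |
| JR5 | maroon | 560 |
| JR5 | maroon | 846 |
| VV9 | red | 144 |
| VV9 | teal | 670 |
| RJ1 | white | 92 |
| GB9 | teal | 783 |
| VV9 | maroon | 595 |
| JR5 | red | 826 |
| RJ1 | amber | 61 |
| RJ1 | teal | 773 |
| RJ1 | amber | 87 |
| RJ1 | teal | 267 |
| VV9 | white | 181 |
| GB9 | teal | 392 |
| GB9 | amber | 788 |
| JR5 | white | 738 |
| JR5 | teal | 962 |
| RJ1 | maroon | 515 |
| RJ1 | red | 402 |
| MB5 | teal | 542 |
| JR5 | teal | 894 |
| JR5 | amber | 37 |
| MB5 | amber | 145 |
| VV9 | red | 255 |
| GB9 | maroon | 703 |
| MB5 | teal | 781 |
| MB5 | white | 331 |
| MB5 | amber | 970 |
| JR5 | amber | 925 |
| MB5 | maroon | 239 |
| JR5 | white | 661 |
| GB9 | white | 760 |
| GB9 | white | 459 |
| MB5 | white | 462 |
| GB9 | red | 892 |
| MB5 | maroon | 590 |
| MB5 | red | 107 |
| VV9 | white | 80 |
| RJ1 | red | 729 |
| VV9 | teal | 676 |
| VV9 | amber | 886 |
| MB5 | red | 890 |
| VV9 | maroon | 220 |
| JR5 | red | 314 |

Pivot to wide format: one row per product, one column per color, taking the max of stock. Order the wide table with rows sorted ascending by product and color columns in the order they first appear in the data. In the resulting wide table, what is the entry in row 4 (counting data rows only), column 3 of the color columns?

515

With rows sorted ascending by product, row 4 is product=RJ1. color columns in first-appearance order: red, amber, maroon, white, teal; column 3 is maroon.
Long rows with product=RJ1, color=maroon: max(23, 515) = 515.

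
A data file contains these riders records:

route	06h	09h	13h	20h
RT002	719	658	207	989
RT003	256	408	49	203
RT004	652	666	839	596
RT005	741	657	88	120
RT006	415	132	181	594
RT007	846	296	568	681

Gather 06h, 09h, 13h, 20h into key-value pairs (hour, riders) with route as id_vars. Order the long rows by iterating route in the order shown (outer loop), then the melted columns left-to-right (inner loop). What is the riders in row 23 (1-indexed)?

568

24 rows total (6 × 4). Row 23: index ⌊(23-1)/4⌋ = 5 into route → RT007; (23-1) mod 4 = 2 into the melted columns → 13h.
So row 23 is (RT007, 13h, 568); riders = 568.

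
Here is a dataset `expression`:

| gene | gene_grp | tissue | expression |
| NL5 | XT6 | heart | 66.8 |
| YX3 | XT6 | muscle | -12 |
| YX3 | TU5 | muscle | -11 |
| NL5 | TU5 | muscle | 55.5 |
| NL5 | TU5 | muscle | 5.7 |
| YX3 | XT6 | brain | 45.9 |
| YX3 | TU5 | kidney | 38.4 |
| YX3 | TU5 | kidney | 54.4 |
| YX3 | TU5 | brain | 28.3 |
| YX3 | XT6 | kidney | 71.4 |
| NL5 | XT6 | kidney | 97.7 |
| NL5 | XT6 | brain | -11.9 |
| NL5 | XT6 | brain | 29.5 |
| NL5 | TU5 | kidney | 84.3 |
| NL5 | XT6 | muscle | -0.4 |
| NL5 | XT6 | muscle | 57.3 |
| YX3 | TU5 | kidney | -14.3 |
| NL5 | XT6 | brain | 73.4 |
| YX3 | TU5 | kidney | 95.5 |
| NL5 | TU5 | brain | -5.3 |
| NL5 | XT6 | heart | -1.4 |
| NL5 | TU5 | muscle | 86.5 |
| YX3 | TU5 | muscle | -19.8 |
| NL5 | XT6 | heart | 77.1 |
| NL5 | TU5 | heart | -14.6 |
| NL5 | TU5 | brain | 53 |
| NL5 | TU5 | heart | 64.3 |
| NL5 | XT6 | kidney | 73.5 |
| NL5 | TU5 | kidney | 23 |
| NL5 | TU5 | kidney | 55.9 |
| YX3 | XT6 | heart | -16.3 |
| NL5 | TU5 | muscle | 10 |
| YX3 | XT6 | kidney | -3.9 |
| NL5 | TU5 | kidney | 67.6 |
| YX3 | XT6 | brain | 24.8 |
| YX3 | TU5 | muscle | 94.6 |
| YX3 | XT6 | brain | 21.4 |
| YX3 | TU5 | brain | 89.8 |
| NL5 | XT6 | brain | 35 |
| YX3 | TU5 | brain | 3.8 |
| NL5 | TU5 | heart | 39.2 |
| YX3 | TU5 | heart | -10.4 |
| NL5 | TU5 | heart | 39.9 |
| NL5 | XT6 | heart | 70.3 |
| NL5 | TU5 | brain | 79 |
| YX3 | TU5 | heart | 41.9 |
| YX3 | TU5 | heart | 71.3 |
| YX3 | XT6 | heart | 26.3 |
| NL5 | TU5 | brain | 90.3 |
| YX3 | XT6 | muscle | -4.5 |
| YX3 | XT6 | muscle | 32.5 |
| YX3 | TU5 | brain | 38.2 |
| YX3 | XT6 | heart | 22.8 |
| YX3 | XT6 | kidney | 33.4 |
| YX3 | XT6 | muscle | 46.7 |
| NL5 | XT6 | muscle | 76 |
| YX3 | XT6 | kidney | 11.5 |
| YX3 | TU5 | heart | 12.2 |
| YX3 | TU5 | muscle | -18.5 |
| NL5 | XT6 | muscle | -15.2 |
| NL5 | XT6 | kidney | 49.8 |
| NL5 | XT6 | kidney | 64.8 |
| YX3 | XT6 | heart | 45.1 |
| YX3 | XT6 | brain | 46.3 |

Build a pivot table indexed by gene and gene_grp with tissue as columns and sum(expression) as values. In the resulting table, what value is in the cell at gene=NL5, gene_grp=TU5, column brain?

Rows with gene=NL5, gene_grp=TU5 and tissue=brain: expression values are -5.3, 53, 79, 90.3.
-5.3 + 53 + 79 + 90.3 = 217.

217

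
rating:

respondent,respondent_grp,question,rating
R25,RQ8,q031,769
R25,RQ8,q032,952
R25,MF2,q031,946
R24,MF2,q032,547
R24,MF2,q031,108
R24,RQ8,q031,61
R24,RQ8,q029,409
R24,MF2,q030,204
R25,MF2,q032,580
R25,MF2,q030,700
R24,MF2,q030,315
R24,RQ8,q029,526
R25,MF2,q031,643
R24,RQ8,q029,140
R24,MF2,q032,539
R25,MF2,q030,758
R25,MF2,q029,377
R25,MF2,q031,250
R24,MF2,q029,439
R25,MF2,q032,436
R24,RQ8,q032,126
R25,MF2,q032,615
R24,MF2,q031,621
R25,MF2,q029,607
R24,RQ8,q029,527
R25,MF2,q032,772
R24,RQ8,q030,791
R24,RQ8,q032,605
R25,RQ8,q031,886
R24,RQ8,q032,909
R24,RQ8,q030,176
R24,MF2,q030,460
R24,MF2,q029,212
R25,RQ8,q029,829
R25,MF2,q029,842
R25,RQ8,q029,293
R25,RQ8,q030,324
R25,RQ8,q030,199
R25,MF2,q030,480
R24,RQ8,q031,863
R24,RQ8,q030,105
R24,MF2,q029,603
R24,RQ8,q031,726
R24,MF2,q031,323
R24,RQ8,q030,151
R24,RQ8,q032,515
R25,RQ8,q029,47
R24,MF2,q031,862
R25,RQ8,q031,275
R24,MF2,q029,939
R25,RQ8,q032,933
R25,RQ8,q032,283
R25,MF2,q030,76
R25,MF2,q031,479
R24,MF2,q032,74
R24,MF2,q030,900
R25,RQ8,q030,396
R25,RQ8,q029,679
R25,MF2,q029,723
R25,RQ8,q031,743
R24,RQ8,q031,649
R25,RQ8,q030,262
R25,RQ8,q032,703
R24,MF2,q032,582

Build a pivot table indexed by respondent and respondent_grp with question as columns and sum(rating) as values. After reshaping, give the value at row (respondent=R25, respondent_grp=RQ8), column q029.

1848

Rows with respondent=R25, respondent_grp=RQ8 and question=q029: rating values are 829, 293, 47, 679.
829 + 293 + 47 + 679 = 1848.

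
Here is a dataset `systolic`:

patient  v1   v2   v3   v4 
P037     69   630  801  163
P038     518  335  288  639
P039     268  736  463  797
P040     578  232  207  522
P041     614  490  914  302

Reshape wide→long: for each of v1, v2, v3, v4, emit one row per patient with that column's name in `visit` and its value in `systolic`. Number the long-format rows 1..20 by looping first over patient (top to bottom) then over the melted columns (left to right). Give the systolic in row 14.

232

20 rows total (5 × 4). Row 14: index ⌊(14-1)/4⌋ = 3 into patient → P040; (14-1) mod 4 = 1 into the melted columns → v2.
So row 14 is (P040, v2, 232); systolic = 232.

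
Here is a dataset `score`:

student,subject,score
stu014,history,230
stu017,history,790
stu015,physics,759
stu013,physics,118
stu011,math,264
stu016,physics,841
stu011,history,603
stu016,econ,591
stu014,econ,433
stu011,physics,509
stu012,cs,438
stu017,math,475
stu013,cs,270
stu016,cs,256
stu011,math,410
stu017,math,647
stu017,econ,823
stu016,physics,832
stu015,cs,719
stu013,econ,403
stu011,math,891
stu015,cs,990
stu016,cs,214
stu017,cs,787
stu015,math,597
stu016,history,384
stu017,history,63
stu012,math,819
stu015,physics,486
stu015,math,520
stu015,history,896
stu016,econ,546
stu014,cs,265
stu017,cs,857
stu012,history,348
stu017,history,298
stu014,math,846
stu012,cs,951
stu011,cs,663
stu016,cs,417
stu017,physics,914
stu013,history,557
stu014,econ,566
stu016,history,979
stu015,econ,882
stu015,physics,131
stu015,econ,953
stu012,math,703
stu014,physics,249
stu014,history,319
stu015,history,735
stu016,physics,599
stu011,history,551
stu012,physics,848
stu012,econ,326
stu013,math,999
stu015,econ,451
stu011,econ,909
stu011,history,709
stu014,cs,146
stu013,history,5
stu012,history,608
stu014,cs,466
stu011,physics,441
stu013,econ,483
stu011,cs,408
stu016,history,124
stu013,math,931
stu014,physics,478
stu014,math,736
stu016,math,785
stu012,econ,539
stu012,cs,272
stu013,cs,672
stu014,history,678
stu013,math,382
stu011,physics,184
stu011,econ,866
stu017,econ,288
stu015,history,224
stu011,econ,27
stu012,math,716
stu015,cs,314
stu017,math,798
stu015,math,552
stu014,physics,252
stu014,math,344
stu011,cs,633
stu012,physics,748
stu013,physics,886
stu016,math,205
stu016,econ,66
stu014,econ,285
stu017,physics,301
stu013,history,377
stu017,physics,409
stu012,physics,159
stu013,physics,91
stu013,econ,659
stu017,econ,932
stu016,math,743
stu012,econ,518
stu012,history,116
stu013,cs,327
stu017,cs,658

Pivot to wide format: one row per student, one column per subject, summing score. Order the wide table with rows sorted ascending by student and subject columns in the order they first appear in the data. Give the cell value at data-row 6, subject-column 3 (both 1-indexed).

1733

With rows sorted ascending by student, row 6 is student=stu016. subject columns in first-appearance order: history, physics, math, econ, cs; column 3 is math.
Long rows with student=stu016, subject=math: 785 + 205 + 743 = 1733.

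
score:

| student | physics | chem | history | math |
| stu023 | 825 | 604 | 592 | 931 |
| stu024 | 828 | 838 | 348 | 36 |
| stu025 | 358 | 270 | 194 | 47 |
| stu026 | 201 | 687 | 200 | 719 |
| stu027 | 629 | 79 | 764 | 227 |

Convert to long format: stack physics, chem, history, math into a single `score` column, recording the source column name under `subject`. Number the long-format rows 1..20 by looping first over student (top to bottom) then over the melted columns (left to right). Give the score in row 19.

20 rows total (5 × 4). Row 19: index ⌊(19-1)/4⌋ = 4 into student → stu027; (19-1) mod 4 = 2 into the melted columns → history.
So row 19 is (stu027, history, 764); score = 764.

764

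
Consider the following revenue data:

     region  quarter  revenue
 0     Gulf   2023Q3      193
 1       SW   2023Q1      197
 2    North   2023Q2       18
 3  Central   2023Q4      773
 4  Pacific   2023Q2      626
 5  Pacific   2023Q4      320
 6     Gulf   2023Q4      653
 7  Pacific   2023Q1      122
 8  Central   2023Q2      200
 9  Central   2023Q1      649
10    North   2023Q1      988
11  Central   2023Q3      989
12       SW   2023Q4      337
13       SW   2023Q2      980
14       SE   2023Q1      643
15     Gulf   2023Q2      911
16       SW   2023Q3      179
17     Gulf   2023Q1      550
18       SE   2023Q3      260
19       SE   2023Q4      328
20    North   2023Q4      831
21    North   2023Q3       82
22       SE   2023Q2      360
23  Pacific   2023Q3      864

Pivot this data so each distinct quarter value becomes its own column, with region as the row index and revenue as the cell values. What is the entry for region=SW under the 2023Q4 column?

337

Wide layout: rows indexed by region, columns are the 4 distinct quarter values (2023Q3, 2023Q1, 2023Q2, 2023Q4).
Cell (region=SW, quarter=2023Q4) draws from the long row where region=SW and quarter=2023Q4, which has revenue=337.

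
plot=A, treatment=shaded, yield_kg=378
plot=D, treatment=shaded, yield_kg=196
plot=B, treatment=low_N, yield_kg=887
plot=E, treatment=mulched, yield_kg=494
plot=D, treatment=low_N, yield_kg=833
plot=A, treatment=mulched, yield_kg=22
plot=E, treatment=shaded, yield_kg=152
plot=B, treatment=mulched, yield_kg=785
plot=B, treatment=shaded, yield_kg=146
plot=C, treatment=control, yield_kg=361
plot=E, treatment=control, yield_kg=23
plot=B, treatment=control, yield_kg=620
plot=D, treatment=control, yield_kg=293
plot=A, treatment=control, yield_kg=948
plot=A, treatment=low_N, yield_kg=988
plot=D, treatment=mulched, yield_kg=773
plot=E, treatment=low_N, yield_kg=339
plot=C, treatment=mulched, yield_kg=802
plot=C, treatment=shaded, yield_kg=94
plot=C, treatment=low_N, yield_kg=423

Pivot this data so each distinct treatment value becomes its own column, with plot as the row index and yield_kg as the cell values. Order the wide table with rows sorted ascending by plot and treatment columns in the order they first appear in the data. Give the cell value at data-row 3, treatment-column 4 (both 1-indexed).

With rows sorted ascending by plot, row 3 is plot=C. treatment columns in first-appearance order: shaded, low_N, mulched, control; column 4 is control.
Long rows with plot=C, treatment=control: yield_kg = 361.

361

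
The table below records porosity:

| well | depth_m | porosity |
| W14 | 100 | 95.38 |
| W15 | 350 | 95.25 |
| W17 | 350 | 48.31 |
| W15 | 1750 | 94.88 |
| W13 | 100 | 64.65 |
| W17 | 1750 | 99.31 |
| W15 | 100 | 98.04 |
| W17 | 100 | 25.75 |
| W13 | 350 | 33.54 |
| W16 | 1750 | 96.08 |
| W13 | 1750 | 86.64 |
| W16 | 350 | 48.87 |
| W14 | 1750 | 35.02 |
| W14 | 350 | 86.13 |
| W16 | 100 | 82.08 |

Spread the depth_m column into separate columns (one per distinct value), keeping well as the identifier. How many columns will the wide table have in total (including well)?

4

1 column for well plus 3 distinct depth_m values → 4 columns.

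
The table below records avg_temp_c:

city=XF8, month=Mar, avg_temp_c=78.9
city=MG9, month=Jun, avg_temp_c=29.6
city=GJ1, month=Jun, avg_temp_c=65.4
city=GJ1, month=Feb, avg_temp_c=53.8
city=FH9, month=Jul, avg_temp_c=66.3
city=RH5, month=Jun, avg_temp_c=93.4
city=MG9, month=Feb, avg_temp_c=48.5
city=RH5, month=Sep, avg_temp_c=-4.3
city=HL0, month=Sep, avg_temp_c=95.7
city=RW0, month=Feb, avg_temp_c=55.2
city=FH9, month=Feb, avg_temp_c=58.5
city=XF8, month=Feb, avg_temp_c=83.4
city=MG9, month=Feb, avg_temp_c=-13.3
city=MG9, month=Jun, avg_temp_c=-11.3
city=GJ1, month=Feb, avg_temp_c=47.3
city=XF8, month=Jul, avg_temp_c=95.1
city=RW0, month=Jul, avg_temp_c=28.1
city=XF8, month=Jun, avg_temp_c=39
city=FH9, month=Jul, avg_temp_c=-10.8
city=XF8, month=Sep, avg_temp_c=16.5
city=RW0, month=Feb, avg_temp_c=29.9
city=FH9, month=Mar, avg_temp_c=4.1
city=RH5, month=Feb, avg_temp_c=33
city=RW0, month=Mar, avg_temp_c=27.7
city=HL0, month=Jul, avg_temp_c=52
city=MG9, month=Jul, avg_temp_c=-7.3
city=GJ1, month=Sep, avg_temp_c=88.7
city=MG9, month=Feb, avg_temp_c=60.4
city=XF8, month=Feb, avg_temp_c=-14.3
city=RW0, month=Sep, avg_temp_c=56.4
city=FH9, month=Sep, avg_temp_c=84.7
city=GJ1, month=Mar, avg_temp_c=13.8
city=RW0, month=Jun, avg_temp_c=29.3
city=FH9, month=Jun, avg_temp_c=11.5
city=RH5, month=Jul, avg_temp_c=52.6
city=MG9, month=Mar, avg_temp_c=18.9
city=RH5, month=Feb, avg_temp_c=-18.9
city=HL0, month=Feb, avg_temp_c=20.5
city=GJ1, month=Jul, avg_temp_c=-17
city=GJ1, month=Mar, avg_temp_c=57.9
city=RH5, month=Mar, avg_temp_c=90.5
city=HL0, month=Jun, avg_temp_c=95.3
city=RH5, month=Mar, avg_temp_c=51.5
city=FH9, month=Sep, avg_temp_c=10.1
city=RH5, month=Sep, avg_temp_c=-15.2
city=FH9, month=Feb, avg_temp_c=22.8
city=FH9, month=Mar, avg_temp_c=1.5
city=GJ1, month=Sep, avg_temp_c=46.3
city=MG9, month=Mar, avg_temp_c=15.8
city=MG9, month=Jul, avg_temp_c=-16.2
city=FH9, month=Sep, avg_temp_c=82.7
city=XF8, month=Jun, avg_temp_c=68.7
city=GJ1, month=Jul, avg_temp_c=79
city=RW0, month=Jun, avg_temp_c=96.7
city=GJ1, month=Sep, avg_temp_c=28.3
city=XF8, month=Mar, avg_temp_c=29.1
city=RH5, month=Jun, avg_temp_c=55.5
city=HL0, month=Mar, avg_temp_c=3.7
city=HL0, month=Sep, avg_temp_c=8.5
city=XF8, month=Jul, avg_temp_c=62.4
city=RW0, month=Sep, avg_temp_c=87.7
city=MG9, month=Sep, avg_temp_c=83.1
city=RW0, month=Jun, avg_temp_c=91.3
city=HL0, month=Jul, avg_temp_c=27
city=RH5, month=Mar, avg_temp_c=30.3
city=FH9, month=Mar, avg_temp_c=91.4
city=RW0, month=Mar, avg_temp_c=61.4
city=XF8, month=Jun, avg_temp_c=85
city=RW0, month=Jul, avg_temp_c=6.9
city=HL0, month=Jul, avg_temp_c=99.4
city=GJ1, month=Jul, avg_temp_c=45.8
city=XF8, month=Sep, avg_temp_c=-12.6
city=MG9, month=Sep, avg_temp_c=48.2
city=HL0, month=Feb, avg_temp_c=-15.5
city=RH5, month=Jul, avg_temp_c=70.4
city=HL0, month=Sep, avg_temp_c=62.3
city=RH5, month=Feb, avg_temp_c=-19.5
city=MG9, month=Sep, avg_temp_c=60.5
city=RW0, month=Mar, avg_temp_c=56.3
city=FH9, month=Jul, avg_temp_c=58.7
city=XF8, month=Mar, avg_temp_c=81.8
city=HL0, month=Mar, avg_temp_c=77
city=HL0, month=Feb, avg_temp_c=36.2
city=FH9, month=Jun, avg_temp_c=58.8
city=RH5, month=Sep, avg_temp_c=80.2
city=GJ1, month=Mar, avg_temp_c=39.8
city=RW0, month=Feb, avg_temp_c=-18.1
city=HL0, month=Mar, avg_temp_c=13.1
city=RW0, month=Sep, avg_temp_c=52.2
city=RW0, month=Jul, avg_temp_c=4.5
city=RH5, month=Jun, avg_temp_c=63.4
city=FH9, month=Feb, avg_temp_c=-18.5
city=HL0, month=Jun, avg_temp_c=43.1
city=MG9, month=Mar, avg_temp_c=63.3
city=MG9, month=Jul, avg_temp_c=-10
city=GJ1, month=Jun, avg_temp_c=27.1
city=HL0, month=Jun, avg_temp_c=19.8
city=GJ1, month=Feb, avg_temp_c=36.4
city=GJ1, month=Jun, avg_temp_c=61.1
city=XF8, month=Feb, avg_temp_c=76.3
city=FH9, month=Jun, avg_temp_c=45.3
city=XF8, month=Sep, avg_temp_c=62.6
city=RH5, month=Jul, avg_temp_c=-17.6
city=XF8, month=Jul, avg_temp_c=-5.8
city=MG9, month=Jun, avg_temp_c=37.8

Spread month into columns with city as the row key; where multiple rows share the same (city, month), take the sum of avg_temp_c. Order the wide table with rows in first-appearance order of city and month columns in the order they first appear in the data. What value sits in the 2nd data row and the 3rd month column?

95.6

With rows in first-appearance order of city, row 2 is city=MG9. month columns in first-appearance order: Mar, Jun, Feb, Jul, Sep; column 3 is Feb.
Long rows with city=MG9, month=Feb: 48.5 + -13.3 + 60.4 = 95.6.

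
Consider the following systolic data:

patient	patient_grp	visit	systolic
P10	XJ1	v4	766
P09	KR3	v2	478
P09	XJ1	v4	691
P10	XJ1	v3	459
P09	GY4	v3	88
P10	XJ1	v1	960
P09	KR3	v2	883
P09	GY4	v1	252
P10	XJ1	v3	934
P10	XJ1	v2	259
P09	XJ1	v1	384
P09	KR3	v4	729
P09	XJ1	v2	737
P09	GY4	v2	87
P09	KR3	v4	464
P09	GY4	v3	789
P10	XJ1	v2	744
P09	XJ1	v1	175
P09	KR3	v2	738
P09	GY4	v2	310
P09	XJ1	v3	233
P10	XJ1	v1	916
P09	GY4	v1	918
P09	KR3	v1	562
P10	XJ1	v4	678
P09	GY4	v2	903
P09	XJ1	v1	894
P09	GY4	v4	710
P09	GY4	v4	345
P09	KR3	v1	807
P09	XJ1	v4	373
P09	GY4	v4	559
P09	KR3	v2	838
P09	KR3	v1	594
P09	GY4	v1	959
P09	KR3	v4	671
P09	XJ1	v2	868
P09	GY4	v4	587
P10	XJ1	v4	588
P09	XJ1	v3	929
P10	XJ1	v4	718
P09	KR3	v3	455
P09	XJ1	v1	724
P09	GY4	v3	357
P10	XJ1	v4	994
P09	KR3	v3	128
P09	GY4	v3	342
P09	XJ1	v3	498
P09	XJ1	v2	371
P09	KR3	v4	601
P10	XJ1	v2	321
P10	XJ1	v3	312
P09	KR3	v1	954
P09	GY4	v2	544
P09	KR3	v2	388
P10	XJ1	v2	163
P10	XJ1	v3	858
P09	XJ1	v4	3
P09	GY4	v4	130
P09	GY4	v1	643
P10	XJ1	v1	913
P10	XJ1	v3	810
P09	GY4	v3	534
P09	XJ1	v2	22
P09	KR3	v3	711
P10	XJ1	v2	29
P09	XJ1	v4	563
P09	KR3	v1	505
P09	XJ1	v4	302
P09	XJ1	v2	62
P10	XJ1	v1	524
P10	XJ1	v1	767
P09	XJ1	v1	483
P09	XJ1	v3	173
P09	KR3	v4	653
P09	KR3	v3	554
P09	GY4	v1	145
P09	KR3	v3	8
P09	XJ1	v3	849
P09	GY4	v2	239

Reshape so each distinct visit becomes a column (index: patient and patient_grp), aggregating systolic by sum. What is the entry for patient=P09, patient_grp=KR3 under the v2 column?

3325

Rows with patient=P09, patient_grp=KR3 and visit=v2: systolic values are 478, 883, 738, 838, 388.
478 + 883 + 738 + 838 + 388 = 3325.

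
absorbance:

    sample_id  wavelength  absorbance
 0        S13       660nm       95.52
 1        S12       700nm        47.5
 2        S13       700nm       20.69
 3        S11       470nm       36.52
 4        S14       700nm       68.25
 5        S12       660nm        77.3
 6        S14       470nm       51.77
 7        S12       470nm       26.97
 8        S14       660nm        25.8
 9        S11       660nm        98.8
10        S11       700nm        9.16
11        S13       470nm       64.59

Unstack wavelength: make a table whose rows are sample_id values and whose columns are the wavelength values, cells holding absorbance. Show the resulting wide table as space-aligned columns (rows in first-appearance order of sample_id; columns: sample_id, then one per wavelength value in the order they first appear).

Columns: sample_id plus the 3 distinct wavelength values (660nm, 700nm, 470nm).
For example, row S13 column 660nm takes absorbance=95.52 from the long row (S13, 660nm).

sample_id  660nm  700nm  470nm
S13        95.52  20.69  64.59
S12        77.3   47.5   26.97
S11        98.8   9.16   36.52
S14        25.8   68.25  51.77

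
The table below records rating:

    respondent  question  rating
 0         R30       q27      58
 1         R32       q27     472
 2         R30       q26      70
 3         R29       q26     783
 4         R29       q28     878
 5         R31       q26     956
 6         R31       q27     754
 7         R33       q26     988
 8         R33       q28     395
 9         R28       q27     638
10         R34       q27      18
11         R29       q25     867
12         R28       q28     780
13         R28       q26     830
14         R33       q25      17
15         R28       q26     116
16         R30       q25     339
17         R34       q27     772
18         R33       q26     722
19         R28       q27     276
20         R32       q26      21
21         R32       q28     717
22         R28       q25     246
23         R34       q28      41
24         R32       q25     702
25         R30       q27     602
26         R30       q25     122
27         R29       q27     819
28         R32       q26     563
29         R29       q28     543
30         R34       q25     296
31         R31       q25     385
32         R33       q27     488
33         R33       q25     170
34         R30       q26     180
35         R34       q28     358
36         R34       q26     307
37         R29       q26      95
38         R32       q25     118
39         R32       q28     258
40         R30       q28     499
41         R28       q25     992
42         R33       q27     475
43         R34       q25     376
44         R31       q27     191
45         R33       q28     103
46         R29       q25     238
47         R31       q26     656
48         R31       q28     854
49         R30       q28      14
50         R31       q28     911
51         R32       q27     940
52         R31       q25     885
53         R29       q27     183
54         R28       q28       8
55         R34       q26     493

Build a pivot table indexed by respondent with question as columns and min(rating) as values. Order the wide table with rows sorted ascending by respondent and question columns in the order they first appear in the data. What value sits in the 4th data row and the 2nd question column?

With rows sorted ascending by respondent, row 4 is respondent=R31. question columns in first-appearance order: q27, q26, q28, q25; column 2 is q26.
Long rows with respondent=R31, question=q26: min(956, 656) = 656.

656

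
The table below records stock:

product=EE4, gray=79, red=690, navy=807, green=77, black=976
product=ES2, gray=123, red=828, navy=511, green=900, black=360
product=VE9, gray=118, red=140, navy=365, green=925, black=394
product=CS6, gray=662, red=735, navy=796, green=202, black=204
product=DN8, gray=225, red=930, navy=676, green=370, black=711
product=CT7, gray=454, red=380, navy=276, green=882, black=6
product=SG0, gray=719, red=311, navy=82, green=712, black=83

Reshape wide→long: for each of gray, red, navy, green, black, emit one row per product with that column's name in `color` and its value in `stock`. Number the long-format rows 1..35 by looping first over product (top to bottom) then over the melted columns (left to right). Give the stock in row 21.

225

35 rows total (7 × 5). Row 21: index ⌊(21-1)/5⌋ = 4 into product → DN8; (21-1) mod 5 = 0 into the melted columns → gray.
So row 21 is (DN8, gray, 225); stock = 225.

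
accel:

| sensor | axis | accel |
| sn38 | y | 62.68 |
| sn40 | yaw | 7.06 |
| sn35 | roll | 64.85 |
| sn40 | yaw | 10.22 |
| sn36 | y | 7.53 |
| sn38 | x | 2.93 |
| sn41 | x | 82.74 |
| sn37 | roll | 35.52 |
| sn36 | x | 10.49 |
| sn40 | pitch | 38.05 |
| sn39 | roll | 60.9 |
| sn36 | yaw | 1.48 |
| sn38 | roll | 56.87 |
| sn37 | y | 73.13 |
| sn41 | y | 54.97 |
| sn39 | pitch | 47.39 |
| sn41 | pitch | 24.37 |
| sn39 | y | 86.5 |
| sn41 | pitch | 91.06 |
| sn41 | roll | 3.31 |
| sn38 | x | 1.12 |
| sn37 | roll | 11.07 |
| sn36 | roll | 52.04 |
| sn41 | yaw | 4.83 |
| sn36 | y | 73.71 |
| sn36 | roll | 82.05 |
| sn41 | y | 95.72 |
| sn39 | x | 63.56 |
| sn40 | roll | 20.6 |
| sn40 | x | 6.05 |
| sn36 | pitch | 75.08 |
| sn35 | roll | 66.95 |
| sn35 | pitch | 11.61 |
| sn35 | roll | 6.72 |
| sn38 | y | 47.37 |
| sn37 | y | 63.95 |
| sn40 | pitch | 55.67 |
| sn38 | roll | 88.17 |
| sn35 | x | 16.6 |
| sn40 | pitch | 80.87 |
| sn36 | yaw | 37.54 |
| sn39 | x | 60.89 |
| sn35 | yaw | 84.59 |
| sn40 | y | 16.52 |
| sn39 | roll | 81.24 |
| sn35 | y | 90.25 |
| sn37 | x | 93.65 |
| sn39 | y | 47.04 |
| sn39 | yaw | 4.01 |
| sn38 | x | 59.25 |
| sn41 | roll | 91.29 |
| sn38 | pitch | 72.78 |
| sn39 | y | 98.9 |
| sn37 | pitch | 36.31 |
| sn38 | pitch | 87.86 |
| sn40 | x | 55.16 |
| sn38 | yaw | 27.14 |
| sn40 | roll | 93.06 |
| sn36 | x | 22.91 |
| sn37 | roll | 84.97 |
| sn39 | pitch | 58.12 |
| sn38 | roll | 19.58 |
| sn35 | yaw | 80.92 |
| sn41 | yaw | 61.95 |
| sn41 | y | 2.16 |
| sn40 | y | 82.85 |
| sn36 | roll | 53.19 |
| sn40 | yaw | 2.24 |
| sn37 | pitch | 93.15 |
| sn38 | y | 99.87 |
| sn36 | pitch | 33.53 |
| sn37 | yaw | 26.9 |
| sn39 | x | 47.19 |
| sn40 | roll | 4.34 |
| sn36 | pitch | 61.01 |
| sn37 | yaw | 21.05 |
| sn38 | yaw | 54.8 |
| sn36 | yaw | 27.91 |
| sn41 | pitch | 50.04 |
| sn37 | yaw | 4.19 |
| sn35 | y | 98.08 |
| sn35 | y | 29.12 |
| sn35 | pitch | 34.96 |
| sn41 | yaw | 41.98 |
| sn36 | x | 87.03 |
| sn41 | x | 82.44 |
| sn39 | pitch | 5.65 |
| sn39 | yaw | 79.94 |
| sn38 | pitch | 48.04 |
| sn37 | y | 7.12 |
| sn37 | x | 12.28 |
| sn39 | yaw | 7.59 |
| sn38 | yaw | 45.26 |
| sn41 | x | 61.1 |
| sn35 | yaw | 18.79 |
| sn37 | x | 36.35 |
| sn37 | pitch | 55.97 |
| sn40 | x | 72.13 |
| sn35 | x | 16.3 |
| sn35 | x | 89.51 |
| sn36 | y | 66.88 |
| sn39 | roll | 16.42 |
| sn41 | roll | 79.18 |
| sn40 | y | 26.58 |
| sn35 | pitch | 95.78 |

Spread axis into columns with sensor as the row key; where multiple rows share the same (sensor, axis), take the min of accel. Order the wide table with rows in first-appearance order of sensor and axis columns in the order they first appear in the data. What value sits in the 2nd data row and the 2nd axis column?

2.24

With rows in first-appearance order of sensor, row 2 is sensor=sn40. axis columns in first-appearance order: y, yaw, roll, x, pitch; column 2 is yaw.
Long rows with sensor=sn40, axis=yaw: min(7.06, 10.22, 2.24) = 2.24.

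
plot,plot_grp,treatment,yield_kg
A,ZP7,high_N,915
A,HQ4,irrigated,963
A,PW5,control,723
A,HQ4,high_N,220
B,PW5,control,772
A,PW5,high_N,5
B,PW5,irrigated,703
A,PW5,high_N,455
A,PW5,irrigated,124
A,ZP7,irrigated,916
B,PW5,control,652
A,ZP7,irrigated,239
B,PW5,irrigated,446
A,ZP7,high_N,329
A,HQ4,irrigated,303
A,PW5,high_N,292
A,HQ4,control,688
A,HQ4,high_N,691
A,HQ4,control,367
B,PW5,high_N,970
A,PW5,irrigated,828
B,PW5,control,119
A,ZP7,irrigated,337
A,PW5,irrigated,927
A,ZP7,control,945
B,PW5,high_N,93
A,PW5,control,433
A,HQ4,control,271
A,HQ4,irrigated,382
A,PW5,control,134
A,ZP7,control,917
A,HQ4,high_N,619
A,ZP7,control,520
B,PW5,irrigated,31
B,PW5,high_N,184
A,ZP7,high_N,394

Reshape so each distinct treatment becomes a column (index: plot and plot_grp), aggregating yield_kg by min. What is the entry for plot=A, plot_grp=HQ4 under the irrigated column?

303

Rows with plot=A, plot_grp=HQ4 and treatment=irrigated: yield_kg values are 963, 303, 382.
min(963, 303, 382) = 303.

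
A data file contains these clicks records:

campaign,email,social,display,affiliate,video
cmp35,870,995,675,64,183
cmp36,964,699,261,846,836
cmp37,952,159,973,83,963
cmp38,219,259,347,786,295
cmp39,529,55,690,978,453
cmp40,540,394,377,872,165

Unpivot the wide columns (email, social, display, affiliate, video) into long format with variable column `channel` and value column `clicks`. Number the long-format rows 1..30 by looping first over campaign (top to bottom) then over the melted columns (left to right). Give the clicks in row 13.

30 rows total (6 × 5). Row 13: index ⌊(13-1)/5⌋ = 2 into campaign → cmp37; (13-1) mod 5 = 2 into the melted columns → display.
So row 13 is (cmp37, display, 973); clicks = 973.

973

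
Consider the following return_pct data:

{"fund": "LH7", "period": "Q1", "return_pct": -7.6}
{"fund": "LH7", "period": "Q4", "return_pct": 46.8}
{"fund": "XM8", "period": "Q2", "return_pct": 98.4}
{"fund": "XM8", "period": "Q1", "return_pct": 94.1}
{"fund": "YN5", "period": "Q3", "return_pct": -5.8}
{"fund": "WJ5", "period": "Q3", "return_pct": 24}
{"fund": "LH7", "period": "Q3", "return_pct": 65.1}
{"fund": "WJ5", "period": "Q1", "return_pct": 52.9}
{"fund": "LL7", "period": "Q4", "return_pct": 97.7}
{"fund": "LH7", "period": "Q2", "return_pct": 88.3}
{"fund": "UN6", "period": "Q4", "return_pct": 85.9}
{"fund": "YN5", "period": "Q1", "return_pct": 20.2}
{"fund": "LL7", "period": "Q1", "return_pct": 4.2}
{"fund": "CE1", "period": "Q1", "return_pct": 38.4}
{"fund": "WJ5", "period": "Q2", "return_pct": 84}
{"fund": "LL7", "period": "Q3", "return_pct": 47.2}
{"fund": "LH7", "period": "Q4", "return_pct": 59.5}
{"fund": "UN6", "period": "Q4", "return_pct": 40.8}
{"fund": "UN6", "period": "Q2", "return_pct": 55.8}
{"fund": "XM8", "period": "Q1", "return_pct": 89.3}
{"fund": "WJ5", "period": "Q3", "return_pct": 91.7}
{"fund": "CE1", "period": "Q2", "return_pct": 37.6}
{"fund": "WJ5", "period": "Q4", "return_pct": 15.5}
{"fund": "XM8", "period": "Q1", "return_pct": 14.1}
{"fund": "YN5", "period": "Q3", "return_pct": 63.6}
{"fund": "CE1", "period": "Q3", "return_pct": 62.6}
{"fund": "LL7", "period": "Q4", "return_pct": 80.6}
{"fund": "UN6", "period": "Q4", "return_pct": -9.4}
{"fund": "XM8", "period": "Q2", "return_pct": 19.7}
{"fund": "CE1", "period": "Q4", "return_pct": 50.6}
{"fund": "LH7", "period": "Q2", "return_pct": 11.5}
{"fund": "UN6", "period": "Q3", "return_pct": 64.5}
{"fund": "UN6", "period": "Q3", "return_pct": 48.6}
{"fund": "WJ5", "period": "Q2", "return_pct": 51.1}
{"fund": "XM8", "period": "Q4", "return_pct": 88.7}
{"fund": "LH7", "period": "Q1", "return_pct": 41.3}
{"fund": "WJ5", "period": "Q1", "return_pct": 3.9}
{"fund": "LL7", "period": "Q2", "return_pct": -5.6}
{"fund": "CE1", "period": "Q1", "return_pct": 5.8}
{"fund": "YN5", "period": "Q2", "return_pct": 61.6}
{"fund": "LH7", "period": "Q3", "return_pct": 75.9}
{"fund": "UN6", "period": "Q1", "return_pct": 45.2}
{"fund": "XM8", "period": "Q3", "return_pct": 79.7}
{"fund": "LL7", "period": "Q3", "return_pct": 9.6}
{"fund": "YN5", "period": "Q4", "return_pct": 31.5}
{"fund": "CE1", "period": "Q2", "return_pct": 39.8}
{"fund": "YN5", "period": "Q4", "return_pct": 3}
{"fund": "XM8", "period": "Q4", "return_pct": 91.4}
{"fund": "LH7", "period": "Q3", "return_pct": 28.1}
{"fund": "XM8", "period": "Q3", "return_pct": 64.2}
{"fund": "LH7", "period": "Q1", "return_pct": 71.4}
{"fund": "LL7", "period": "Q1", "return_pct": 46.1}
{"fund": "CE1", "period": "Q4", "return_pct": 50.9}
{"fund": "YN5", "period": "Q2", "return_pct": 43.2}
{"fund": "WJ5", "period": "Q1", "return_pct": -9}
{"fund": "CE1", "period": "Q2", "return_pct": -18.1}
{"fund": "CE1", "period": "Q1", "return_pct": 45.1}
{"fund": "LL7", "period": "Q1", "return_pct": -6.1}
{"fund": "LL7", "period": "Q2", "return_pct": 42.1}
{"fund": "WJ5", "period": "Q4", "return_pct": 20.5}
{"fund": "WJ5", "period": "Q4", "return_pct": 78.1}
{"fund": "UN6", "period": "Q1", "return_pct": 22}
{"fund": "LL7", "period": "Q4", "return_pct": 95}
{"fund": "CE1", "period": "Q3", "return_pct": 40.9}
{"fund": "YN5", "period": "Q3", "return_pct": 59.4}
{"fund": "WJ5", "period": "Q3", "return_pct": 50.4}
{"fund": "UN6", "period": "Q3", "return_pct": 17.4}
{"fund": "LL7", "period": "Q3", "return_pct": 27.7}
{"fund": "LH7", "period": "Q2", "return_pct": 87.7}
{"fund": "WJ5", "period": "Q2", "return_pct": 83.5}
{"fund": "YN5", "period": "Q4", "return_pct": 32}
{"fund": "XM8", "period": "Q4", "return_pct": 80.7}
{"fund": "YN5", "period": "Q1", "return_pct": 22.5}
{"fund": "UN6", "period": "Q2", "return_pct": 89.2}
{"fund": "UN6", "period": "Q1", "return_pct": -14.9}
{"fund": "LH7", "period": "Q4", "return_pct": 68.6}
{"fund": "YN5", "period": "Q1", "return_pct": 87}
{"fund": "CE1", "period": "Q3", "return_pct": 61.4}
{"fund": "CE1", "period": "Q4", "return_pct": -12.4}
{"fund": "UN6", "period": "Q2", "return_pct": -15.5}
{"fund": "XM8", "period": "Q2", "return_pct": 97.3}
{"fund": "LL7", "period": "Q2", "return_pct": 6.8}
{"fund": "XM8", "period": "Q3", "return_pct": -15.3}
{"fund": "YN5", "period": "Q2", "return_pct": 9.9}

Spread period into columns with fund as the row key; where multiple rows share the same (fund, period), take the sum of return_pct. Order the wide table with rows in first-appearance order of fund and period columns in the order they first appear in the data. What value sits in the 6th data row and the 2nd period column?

117.3

With rows in first-appearance order of fund, row 6 is fund=UN6. period columns in first-appearance order: Q1, Q4, Q2, Q3; column 2 is Q4.
Long rows with fund=UN6, period=Q4: 85.9 + 40.8 + -9.4 = 117.3.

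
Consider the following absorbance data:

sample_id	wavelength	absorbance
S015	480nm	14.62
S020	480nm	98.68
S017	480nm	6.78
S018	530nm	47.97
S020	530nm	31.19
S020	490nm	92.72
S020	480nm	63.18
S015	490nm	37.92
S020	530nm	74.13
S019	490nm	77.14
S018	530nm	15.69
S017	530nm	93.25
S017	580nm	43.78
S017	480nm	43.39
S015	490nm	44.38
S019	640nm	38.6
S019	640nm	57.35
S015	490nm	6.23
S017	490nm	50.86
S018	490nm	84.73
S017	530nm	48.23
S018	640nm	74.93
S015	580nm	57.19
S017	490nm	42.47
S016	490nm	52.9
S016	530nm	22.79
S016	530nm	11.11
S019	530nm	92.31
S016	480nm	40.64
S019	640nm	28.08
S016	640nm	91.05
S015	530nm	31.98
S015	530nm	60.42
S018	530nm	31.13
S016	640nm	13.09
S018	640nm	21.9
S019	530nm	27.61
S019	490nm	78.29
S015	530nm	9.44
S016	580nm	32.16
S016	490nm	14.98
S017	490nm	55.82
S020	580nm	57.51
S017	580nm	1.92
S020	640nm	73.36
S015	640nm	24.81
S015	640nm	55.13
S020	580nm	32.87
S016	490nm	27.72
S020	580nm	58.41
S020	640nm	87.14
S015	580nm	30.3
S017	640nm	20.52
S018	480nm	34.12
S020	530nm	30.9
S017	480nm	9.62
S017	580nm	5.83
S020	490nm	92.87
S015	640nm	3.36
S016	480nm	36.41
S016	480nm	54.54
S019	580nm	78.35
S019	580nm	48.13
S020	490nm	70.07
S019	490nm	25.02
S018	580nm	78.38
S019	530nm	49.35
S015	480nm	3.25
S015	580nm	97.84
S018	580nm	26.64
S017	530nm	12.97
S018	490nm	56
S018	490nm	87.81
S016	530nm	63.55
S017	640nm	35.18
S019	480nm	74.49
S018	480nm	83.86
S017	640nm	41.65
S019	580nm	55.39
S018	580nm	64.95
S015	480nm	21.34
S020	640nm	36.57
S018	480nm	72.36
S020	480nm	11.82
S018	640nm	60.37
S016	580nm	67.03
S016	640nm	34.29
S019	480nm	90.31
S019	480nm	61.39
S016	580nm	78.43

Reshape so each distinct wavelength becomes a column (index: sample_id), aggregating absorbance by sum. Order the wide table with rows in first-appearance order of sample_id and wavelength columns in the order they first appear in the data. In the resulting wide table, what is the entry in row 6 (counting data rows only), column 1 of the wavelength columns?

131.59

With rows in first-appearance order of sample_id, row 6 is sample_id=S016. wavelength columns in first-appearance order: 480nm, 530nm, 490nm, 580nm, 640nm; column 1 is 480nm.
Long rows with sample_id=S016, wavelength=480nm: 40.64 + 36.41 + 54.54 = 131.59.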